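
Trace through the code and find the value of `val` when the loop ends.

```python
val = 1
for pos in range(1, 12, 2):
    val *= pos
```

Let's trace through this code step by step.

Initialize: val = 1
Entering loop: for pos in range(1, 12, 2):
After iteration 1: pos = 1, val = 1
After iteration 2: pos = 3, val = 3
After iteration 3: pos = 5, val = 15
After iteration 4: pos = 7, val = 105
After iteration 5: pos = 9, val = 945
After iteration 6: pos = 11, val = 10395
Loop ends.

Final answer: 10395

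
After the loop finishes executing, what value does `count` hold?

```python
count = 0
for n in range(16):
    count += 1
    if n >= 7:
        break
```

Let's trace through this code step by step.

Initialize: count = 0
Entering loop: for n in range(16):
After iteration 1: n = 0, count = 1
After iteration 2: n = 1, count = 2
After iteration 3: n = 2, count = 3
After iteration 4: n = 3, count = 4
After iteration 5: n = 4, count = 5
After iteration 6: n = 5, count = 6
After iteration 7: n = 6, count = 7
After iteration 8: n = 7, count = 8
Loop ends.

Final answer: 8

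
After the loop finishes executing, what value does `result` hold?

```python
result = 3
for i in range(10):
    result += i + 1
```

Let's trace through this code step by step.

Initialize: result = 3
Entering loop: for i in range(10):
After iteration 1: i = 0, result = 4
After iteration 2: i = 1, result = 6
After iteration 3: i = 2, result = 9
After iteration 4: i = 3, result = 13
After iteration 5: i = 4, result = 18
After iteration 6: i = 5, result = 24
After iteration 7: i = 6, result = 31
After iteration 8: i = 7, result = 39
After iteration 9: i = 8, result = 48
After iteration 10: i = 9, result = 58
Loop ends.

Final answer: 58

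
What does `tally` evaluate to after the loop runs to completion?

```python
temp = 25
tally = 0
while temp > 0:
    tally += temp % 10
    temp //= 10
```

Let's trace through this code step by step.

Initialize: temp = 25
Initialize: tally = 0
Entering loop: while temp > 0:
After iteration 1: temp = 2, tally = 5
After iteration 2: temp = 0, tally = 7
Loop ends.

Final answer: 7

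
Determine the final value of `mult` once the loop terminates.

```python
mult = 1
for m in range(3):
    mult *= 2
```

Let's trace through this code step by step.

Initialize: mult = 1
Entering loop: for m in range(3):
After iteration 1: m = 0, mult = 2
After iteration 2: m = 1, mult = 4
After iteration 3: m = 2, mult = 8
Loop ends.

Final answer: 8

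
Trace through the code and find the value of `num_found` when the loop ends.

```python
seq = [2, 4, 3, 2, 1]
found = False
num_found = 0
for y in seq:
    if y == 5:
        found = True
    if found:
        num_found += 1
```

Let's trace through this code step by step.

Initialize: seq = [2, 4, 3, 2, 1]
Initialize: found = False
Initialize: num_found = 0
Entering loop: for y in seq:
After iteration 1: y = 2, num_found = 0
After iteration 2: y = 4, num_found = 0
After iteration 3: y = 3, num_found = 0
After iteration 4: y = 2, num_found = 0
After iteration 5: y = 1, num_found = 0
Loop ends.

Final answer: 0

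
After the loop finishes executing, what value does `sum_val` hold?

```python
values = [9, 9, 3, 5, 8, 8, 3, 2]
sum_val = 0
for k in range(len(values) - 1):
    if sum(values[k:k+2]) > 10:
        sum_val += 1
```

Let's trace through this code step by step.

Initialize: values = [9, 9, 3, 5, 8, 8, 3, 2]
Initialize: sum_val = 0
Entering loop: for k in range(len(values) - 1):
After iteration 1: k = 0, sum_val = 1
After iteration 2: k = 1, sum_val = 2
After iteration 3: k = 2, sum_val = 2
After iteration 4: k = 3, sum_val = 3
After iteration 5: k = 4, sum_val = 4
After iteration 6: k = 5, sum_val = 5
After iteration 7: k = 6, sum_val = 5
Loop ends.

Final answer: 5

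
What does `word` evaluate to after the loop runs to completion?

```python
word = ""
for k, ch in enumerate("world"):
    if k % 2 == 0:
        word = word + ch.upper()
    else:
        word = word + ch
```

Let's trace through this code step by step.

Initialize: word = ''
Entering loop: for k, ch in enumerate("world"):
After iteration 1: k = 0, ch = 'w', word = 'W'
After iteration 2: k = 1, ch = 'o', word = 'Wo'
After iteration 3: k = 2, ch = 'r', word = 'WoR'
After iteration 4: k = 3, ch = 'l', word = 'WoRl'
After iteration 5: k = 4, ch = 'd', word = 'WoRlD'
Loop ends.

Final answer: 'WoRlD'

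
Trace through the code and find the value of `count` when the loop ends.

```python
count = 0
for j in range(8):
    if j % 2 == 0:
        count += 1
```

Let's trace through this code step by step.

Initialize: count = 0
Entering loop: for j in range(8):
After iteration 1: j = 0, count = 1
After iteration 2: j = 1, count = 1
After iteration 3: j = 2, count = 2
After iteration 4: j = 3, count = 2
After iteration 5: j = 4, count = 3
After iteration 6: j = 5, count = 3
After iteration 7: j = 6, count = 4
After iteration 8: j = 7, count = 4
Loop ends.

Final answer: 4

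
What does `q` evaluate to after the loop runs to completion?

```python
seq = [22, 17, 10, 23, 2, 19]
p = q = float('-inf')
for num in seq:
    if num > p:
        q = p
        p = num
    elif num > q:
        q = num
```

Let's trace through this code step by step.

Initialize: seq = [22, 17, 10, 23, 2, 19]
Initialize: p = -inf
Initialize: q = -inf
Entering loop: for num in seq:
After iteration 1: num = 22, p = 22, q = -inf
After iteration 2: num = 17, p = 22, q = 17
After iteration 3: num = 10, p = 22, q = 17
After iteration 4: num = 23, p = 23, q = 22
After iteration 5: num = 2, p = 23, q = 22
After iteration 6: num = 19, p = 23, q = 22
Loop ends.

Final answer: 22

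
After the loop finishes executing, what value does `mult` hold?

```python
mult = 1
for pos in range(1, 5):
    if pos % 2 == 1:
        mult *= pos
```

Let's trace through this code step by step.

Initialize: mult = 1
Entering loop: for pos in range(1, 5):
After iteration 1: pos = 1, mult = 1
After iteration 2: pos = 2, mult = 1
After iteration 3: pos = 3, mult = 3
After iteration 4: pos = 4, mult = 3
Loop ends.

Final answer: 3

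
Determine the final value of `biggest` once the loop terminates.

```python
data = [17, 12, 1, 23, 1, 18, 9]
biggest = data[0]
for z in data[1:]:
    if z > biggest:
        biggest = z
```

Let's trace through this code step by step.

Initialize: data = [17, 12, 1, 23, 1, 18, 9]
Initialize: biggest = 17
Entering loop: for z in data[1:]:
After iteration 1: z = 12, biggest = 17
After iteration 2: z = 1, biggest = 17
After iteration 3: z = 23, biggest = 23
After iteration 4: z = 1, biggest = 23
After iteration 5: z = 18, biggest = 23
After iteration 6: z = 9, biggest = 23
Loop ends.

Final answer: 23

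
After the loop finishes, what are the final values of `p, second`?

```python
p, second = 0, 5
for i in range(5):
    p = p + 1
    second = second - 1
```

Let's trace through this code step by step.

Initialize: p = 0
Initialize: second = 5
Entering loop: for i in range(5):
After iteration 1: i = 0, p = 1, second = 4
After iteration 2: i = 1, p = 2, second = 3
After iteration 3: i = 2, p = 3, second = 2
After iteration 4: i = 3, p = 4, second = 1
After iteration 5: i = 4, p = 5, second = 0
Loop ends.

Final answer: 5, 0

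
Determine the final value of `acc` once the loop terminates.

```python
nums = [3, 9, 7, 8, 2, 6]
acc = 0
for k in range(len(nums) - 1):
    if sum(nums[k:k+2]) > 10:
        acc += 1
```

Let's trace through this code step by step.

Initialize: nums = [3, 9, 7, 8, 2, 6]
Initialize: acc = 0
Entering loop: for k in range(len(nums) - 1):
After iteration 1: k = 0, acc = 1
After iteration 2: k = 1, acc = 2
After iteration 3: k = 2, acc = 3
After iteration 4: k = 3, acc = 3
After iteration 5: k = 4, acc = 3
Loop ends.

Final answer: 3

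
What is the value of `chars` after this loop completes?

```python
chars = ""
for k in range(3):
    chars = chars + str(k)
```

Let's trace through this code step by step.

Initialize: chars = ''
Entering loop: for k in range(3):
After iteration 1: k = 0, chars = '0'
After iteration 2: k = 1, chars = '01'
After iteration 3: k = 2, chars = '012'
Loop ends.

Final answer: '012'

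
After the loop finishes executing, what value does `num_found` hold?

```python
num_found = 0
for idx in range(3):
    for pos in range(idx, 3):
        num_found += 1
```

Let's trace through this code step by step.

Initialize: num_found = 0
Entering loop: for idx in range(3):
After iteration 1: idx = 0, num_found = 3
After iteration 2: idx = 1, num_found = 5
After iteration 3: idx = 2, num_found = 6
Loop ends.

Final answer: 6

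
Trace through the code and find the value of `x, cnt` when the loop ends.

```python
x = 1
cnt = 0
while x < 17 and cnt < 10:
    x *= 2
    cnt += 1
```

Let's trace through this code step by step.

Initialize: x = 1
Initialize: cnt = 0
Entering loop: while x < 17 and cnt < 10:
After iteration 1: x = 2, cnt = 1
After iteration 2: x = 4, cnt = 2
After iteration 3: x = 8, cnt = 3
After iteration 4: x = 16, cnt = 4
After iteration 5: x = 32, cnt = 5
Loop ends.

Final answer: 32, 5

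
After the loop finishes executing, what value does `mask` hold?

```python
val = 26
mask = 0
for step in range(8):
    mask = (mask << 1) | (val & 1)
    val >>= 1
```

Let's trace through this code step by step.

Initialize: val = 26
Initialize: mask = 0
Entering loop: for step in range(8):
After iteration 1: step = 0, val = 13, mask = 0
After iteration 2: step = 1, val = 6, mask = 1
After iteration 3: step = 2, val = 3, mask = 2
After iteration 4: step = 3, val = 1, mask = 5
After iteration 5: step = 4, val = 0, mask = 11
After iteration 6: step = 5, val = 0, mask = 22
After iteration 7: step = 6, val = 0, mask = 44
After iteration 8: step = 7, val = 0, mask = 88
Loop ends.

Final answer: 88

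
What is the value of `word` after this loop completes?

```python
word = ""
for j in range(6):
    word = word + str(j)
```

Let's trace through this code step by step.

Initialize: word = ''
Entering loop: for j in range(6):
After iteration 1: j = 0, word = '0'
After iteration 2: j = 1, word = '01'
After iteration 3: j = 2, word = '012'
After iteration 4: j = 3, word = '0123'
After iteration 5: j = 4, word = '01234'
After iteration 6: j = 5, word = '012345'
Loop ends.

Final answer: '012345'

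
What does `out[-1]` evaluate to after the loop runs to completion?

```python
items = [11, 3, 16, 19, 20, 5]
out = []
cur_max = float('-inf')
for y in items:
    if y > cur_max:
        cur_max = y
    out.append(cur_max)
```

Let's trace through this code step by step.

Initialize: items = [11, 3, 16, 19, 20, 5]
Initialize: out = []
Initialize: cur_max = -inf
Entering loop: for y in items:
After iteration 1: y = 11, out = [11], cur_max = 11
After iteration 2: y = 3, out = [11, 11], cur_max = 11
After iteration 3: y = 16, out = [11, 11, 16], cur_max = 16
After iteration 4: y = 19, out = [11, 11, 16, 19], cur_max = 19
After iteration 5: y = 20, out = [11, 11, 16, 19, 20], cur_max = 20
After iteration 6: y = 5, out = [11, 11, 16, 19, 20, 20], cur_max = 20
Loop ends.
out[-1] = 20

Final answer: 20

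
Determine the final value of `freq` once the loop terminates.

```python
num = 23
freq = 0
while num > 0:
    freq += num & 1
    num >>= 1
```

Let's trace through this code step by step.

Initialize: num = 23
Initialize: freq = 0
Entering loop: while num > 0:
After iteration 1: num = 11, freq = 1
After iteration 2: num = 5, freq = 2
After iteration 3: num = 2, freq = 3
After iteration 4: num = 1, freq = 3
After iteration 5: num = 0, freq = 4
Loop ends.

Final answer: 4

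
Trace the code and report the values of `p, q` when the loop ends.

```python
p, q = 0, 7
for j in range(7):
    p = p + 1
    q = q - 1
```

Let's trace through this code step by step.

Initialize: p = 0
Initialize: q = 7
Entering loop: for j in range(7):
After iteration 1: j = 0, p = 1, q = 6
After iteration 2: j = 1, p = 2, q = 5
After iteration 3: j = 2, p = 3, q = 4
After iteration 4: j = 3, p = 4, q = 3
After iteration 5: j = 4, p = 5, q = 2
After iteration 6: j = 5, p = 6, q = 1
After iteration 7: j = 6, p = 7, q = 0
Loop ends.

Final answer: 7, 0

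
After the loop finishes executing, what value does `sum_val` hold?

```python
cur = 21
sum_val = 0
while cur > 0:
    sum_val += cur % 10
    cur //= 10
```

Let's trace through this code step by step.

Initialize: cur = 21
Initialize: sum_val = 0
Entering loop: while cur > 0:
After iteration 1: cur = 2, sum_val = 1
After iteration 2: cur = 0, sum_val = 3
Loop ends.

Final answer: 3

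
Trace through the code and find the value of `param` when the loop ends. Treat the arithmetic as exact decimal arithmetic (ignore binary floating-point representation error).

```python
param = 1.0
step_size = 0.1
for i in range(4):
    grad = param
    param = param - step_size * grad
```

Let's trace through this code step by step.

Initialize: param = 1.0
Initialize: step_size = 0.1
Entering loop: for i in range(4):
After iteration 1: i = 0, param = 0.9, grad = 1.0
After iteration 2: i = 1, param = 0.81, grad = 0.9
After iteration 3: i = 2, param = 0.729, grad = 0.81
After iteration 4: i = 3, param = 0.6561, grad = 0.729
Loop ends.

Final answer: 0.6561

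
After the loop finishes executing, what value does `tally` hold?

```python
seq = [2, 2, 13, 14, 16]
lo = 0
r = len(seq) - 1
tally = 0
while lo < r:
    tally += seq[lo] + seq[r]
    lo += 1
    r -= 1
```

Let's trace through this code step by step.

Initialize: seq = [2, 2, 13, 14, 16]
Initialize: lo = 0
Initialize: r = 4
Initialize: tally = 0
Entering loop: while lo < r:
After iteration 1: lo = 1, r = 3, tally = 18
After iteration 2: lo = 2, r = 2, tally = 34
Loop ends.

Final answer: 34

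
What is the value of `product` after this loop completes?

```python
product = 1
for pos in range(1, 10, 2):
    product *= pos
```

Let's trace through this code step by step.

Initialize: product = 1
Entering loop: for pos in range(1, 10, 2):
After iteration 1: pos = 1, product = 1
After iteration 2: pos = 3, product = 3
After iteration 3: pos = 5, product = 15
After iteration 4: pos = 7, product = 105
After iteration 5: pos = 9, product = 945
Loop ends.

Final answer: 945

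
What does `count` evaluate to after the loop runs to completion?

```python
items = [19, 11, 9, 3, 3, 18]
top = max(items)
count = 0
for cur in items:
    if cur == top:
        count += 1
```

Let's trace through this code step by step.

Initialize: items = [19, 11, 9, 3, 3, 18]
Initialize: top = 19
Initialize: count = 0
Entering loop: for cur in items:
After iteration 1: cur = 19, count = 1
After iteration 2: cur = 11, count = 1
After iteration 3: cur = 9, count = 1
After iteration 4: cur = 3, count = 1
After iteration 5: cur = 3, count = 1
After iteration 6: cur = 18, count = 1
Loop ends.

Final answer: 1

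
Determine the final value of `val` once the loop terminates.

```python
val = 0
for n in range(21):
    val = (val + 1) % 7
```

Let's trace through this code step by step.

Initialize: val = 0
Entering loop: for n in range(21):
After iteration 1: n = 0, val = 1
After iteration 2: n = 1, val = 2
After iteration 3: n = 2, val = 3
After iteration 4: n = 3, val = 4
After iteration 5: n = 4, val = 5
After iteration 6: n = 5, val = 6
After iteration 7: n = 6, val = 0
After iteration 8: n = 7, val = 1
After iteration 9: n = 8, val = 2
After iteration 10: n = 9, val = 3
After iteration 11: n = 10, val = 4
After iteration 12: n = 11, val = 5
After iteration 13: n = 12, val = 6
After iteration 14: n = 13, val = 0
After iteration 15: n = 14, val = 1
After iteration 16: n = 15, val = 2
After iteration 17: n = 16, val = 3
After iteration 18: n = 17, val = 4
After iteration 19: n = 18, val = 5
After iteration 20: n = 19, val = 6
After iteration 21: n = 20, val = 0
Loop ends.

Final answer: 0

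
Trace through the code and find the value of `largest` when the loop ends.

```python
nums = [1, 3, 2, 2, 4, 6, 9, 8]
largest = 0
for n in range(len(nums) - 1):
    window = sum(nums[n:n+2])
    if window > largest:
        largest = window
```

Let's trace through this code step by step.

Initialize: nums = [1, 3, 2, 2, 4, 6, 9, 8]
Initialize: largest = 0
Entering loop: for n in range(len(nums) - 1):
After iteration 1: n = 0, largest = 4, window = 4
After iteration 2: n = 1, largest = 5, window = 5
After iteration 3: n = 2, largest = 5, window = 4
After iteration 4: n = 3, largest = 6, window = 6
After iteration 5: n = 4, largest = 10, window = 10
After iteration 6: n = 5, largest = 15, window = 15
After iteration 7: n = 6, largest = 17, window = 17
Loop ends.

Final answer: 17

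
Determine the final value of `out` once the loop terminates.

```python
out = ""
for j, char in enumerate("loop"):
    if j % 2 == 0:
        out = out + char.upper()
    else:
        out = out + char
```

Let's trace through this code step by step.

Initialize: out = ''
Entering loop: for j, char in enumerate("loop"):
After iteration 1: j = 0, char = 'l', out = 'L'
After iteration 2: j = 1, char = 'o', out = 'Lo'
After iteration 3: j = 2, char = 'o', out = 'LoO'
After iteration 4: j = 3, char = 'p', out = 'LoOp'
Loop ends.

Final answer: 'LoOp'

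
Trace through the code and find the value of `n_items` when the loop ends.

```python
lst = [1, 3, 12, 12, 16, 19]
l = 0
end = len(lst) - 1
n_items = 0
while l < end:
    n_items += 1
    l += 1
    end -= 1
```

Let's trace through this code step by step.

Initialize: lst = [1, 3, 12, 12, 16, 19]
Initialize: l = 0
Initialize: end = 5
Initialize: n_items = 0
Entering loop: while l < end:
After iteration 1: l = 1, end = 4, n_items = 1
After iteration 2: l = 2, end = 3, n_items = 2
After iteration 3: l = 3, end = 2, n_items = 3
Loop ends.

Final answer: 3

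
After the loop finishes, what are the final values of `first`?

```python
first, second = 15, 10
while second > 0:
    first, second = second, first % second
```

Let's trace through this code step by step.

Initialize: first = 15
Initialize: second = 10
Entering loop: while second > 0:
After iteration 1: first = 10, second = 5
After iteration 2: first = 5, second = 0
Loop ends.

Final answer: 5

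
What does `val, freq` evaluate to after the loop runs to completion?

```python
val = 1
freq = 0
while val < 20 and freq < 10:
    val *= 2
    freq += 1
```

Let's trace through this code step by step.

Initialize: val = 1
Initialize: freq = 0
Entering loop: while val < 20 and freq < 10:
After iteration 1: val = 2, freq = 1
After iteration 2: val = 4, freq = 2
After iteration 3: val = 8, freq = 3
After iteration 4: val = 16, freq = 4
After iteration 5: val = 32, freq = 5
Loop ends.

Final answer: 32, 5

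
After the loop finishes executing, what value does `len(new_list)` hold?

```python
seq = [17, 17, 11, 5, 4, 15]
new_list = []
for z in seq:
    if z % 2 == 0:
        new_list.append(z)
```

Let's trace through this code step by step.

Initialize: seq = [17, 17, 11, 5, 4, 15]
Initialize: new_list = []
Entering loop: for z in seq:
After iteration 1: z = 17, new_list = []
After iteration 2: z = 17, new_list = []
After iteration 3: z = 11, new_list = []
After iteration 4: z = 5, new_list = []
After iteration 5: z = 4, new_list = [4]
After iteration 6: z = 15, new_list = [4]
Loop ends.
len(new_list) = 1

Final answer: 1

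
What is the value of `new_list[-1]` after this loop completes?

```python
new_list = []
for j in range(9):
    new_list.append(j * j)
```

Let's trace through this code step by step.

Initialize: new_list = []
Entering loop: for j in range(9):
After iteration 1: j = 0, new_list = [0]
After iteration 2: j = 1, new_list = [0, 1]
After iteration 3: j = 2, new_list = [0, 1, 4]
After iteration 4: j = 3, new_list = [0, 1, 4, 9]
After iteration 5: j = 4, new_list = [0, 1, 4, 9, 16]
After iteration 6: j = 5, new_list = [0, 1, 4, 9, 16, 25]
After iteration 7: j = 6, new_list = [0, 1, 4, 9, 16, 25, 36]
After iteration 8: j = 7, new_list = [0, 1, 4, 9, 16, 25, 36, 49]
After iteration 9: j = 8, new_list = [0, 1, 4, 9, 16, 25, 36, 49, 64]
Loop ends.
new_list[-1] = 64

Final answer: 64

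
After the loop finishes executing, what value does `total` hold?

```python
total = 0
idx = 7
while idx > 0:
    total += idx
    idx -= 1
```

Let's trace through this code step by step.

Initialize: total = 0
Initialize: idx = 7
Entering loop: while idx > 0:
After iteration 1: total = 7, idx = 6
After iteration 2: total = 13, idx = 5
After iteration 3: total = 18, idx = 4
After iteration 4: total = 22, idx = 3
After iteration 5: total = 25, idx = 2
After iteration 6: total = 27, idx = 1
After iteration 7: total = 28, idx = 0
Loop ends.

Final answer: 28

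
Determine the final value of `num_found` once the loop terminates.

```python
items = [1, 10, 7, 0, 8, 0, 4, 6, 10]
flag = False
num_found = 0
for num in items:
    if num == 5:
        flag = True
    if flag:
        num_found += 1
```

Let's trace through this code step by step.

Initialize: items = [1, 10, 7, 0, 8, 0, 4, 6, 10]
Initialize: flag = False
Initialize: num_found = 0
Entering loop: for num in items:
After iteration 1: num = 1, num_found = 0
After iteration 2: num = 10, num_found = 0
After iteration 3: num = 7, num_found = 0
After iteration 4: num = 0, num_found = 0
After iteration 5: num = 8, num_found = 0
After iteration 6: num = 0, num_found = 0
After iteration 7: num = 4, num_found = 0
After iteration 8: num = 6, num_found = 0
After iteration 9: num = 10, num_found = 0
Loop ends.

Final answer: 0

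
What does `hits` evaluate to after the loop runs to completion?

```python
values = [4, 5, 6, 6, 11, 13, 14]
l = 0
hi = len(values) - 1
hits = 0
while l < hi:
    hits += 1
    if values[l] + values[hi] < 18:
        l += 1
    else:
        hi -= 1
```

Let's trace through this code step by step.

Initialize: values = [4, 5, 6, 6, 11, 13, 14]
Initialize: l = 0
Initialize: hi = 6
Initialize: hits = 0
Entering loop: while l < hi:
After iteration 1: l = 0, hi = 5, hits = 1
After iteration 2: l = 1, hi = 5, hits = 2
After iteration 3: l = 1, hi = 4, hits = 3
After iteration 4: l = 2, hi = 4, hits = 4
After iteration 5: l = 3, hi = 4, hits = 5
After iteration 6: l = 4, hi = 4, hits = 6
Loop ends.

Final answer: 6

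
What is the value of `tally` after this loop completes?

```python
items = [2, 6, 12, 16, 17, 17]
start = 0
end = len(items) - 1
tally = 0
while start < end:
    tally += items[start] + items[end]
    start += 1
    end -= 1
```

Let's trace through this code step by step.

Initialize: items = [2, 6, 12, 16, 17, 17]
Initialize: start = 0
Initialize: end = 5
Initialize: tally = 0
Entering loop: while start < end:
After iteration 1: start = 1, end = 4, tally = 19
After iteration 2: start = 2, end = 3, tally = 42
After iteration 3: start = 3, end = 2, tally = 70
Loop ends.

Final answer: 70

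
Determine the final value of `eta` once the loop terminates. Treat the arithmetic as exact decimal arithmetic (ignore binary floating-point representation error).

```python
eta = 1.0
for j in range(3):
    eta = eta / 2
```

Let's trace through this code step by step.

Initialize: eta = 1.0
Entering loop: for j in range(3):
After iteration 1: j = 0, eta = 0.5
After iteration 2: j = 1, eta = 0.25
After iteration 3: j = 2, eta = 0.125
Loop ends.

Final answer: 0.125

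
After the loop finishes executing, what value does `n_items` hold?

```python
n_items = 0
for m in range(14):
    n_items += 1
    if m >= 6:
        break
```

Let's trace through this code step by step.

Initialize: n_items = 0
Entering loop: for m in range(14):
After iteration 1: m = 0, n_items = 1
After iteration 2: m = 1, n_items = 2
After iteration 3: m = 2, n_items = 3
After iteration 4: m = 3, n_items = 4
After iteration 5: m = 4, n_items = 5
After iteration 6: m = 5, n_items = 6
After iteration 7: m = 6, n_items = 7
Loop ends.

Final answer: 7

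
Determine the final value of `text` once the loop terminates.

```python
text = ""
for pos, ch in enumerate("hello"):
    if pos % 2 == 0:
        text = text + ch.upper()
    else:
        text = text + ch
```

Let's trace through this code step by step.

Initialize: text = ''
Entering loop: for pos, ch in enumerate("hello"):
After iteration 1: pos = 0, ch = 'h', text = 'H'
After iteration 2: pos = 1, ch = 'e', text = 'He'
After iteration 3: pos = 2, ch = 'l', text = 'HeL'
After iteration 4: pos = 3, ch = 'l', text = 'HeLl'
After iteration 5: pos = 4, ch = 'o', text = 'HeLlO'
Loop ends.

Final answer: 'HeLlO'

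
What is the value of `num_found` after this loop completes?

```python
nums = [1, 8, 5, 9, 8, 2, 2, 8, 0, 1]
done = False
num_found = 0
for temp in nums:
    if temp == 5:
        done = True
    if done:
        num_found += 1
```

Let's trace through this code step by step.

Initialize: nums = [1, 8, 5, 9, 8, 2, 2, 8, 0, 1]
Initialize: done = False
Initialize: num_found = 0
Entering loop: for temp in nums:
After iteration 1: temp = 1, done = False, num_found = 0
After iteration 2: temp = 8, done = False, num_found = 0
After iteration 3: temp = 5, done = True, num_found = 1
After iteration 4: temp = 9, done = True, num_found = 2
After iteration 5: temp = 8, done = True, num_found = 3
After iteration 6: temp = 2, done = True, num_found = 4
After iteration 7: temp = 2, done = True, num_found = 5
After iteration 8: temp = 8, done = True, num_found = 6
After iteration 9: temp = 0, done = True, num_found = 7
After iteration 10: temp = 1, done = True, num_found = 8
Loop ends.

Final answer: 8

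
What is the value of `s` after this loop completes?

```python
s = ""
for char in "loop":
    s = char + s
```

Let's trace through this code step by step.

Initialize: s = ''
Entering loop: for char in "loop":
After iteration 1: char = 'l', s = 'l'
After iteration 2: char = 'o', s = 'ol'
After iteration 3: char = 'o', s = 'ool'
After iteration 4: char = 'p', s = 'pool'
Loop ends.

Final answer: 'pool'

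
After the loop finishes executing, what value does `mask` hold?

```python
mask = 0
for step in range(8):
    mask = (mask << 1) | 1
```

Let's trace through this code step by step.

Initialize: mask = 0
Entering loop: for step in range(8):
After iteration 1: step = 0, mask = 1
After iteration 2: step = 1, mask = 3
After iteration 3: step = 2, mask = 7
After iteration 4: step = 3, mask = 15
After iteration 5: step = 4, mask = 31
After iteration 6: step = 5, mask = 63
After iteration 7: step = 6, mask = 127
After iteration 8: step = 7, mask = 255
Loop ends.

Final answer: 255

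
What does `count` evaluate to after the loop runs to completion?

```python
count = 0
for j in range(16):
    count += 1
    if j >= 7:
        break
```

Let's trace through this code step by step.

Initialize: count = 0
Entering loop: for j in range(16):
After iteration 1: j = 0, count = 1
After iteration 2: j = 1, count = 2
After iteration 3: j = 2, count = 3
After iteration 4: j = 3, count = 4
After iteration 5: j = 4, count = 5
After iteration 6: j = 5, count = 6
After iteration 7: j = 6, count = 7
After iteration 8: j = 7, count = 8
Loop ends.

Final answer: 8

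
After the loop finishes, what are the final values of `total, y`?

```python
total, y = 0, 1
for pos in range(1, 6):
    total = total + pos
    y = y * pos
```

Let's trace through this code step by step.

Initialize: total = 0
Initialize: y = 1
Entering loop: for pos in range(1, 6):
After iteration 1: pos = 1, total = 1, y = 1
After iteration 2: pos = 2, total = 3, y = 2
After iteration 3: pos = 3, total = 6, y = 6
After iteration 4: pos = 4, total = 10, y = 24
After iteration 5: pos = 5, total = 15, y = 120
Loop ends.

Final answer: 15, 120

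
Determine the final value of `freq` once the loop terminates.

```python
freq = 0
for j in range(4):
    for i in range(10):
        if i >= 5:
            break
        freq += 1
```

Let's trace through this code step by step.

Initialize: freq = 0
Entering loop: for j in range(4):
After iteration 1: j = 0, freq = 5
After iteration 2: j = 1, freq = 10
After iteration 3: j = 2, freq = 15
After iteration 4: j = 3, freq = 20
Loop ends.

Final answer: 20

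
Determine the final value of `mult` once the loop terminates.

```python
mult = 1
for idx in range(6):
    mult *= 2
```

Let's trace through this code step by step.

Initialize: mult = 1
Entering loop: for idx in range(6):
After iteration 1: idx = 0, mult = 2
After iteration 2: idx = 1, mult = 4
After iteration 3: idx = 2, mult = 8
After iteration 4: idx = 3, mult = 16
After iteration 5: idx = 4, mult = 32
After iteration 6: idx = 5, mult = 64
Loop ends.

Final answer: 64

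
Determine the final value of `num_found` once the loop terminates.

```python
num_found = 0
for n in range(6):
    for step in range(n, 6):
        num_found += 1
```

Let's trace through this code step by step.

Initialize: num_found = 0
Entering loop: for n in range(6):
After iteration 1: n = 0, num_found = 6
After iteration 2: n = 1, num_found = 11
After iteration 3: n = 2, num_found = 15
After iteration 4: n = 3, num_found = 18
After iteration 5: n = 4, num_found = 20
After iteration 6: n = 5, num_found = 21
Loop ends.

Final answer: 21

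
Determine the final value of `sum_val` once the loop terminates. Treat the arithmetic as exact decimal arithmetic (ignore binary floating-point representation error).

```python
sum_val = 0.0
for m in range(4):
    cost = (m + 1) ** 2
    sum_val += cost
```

Let's trace through this code step by step.

Initialize: sum_val = 0.0
Entering loop: for m in range(4):
After iteration 1: m = 0, sum_val = 1.0, cost = 1
After iteration 2: m = 1, sum_val = 5.0, cost = 4
After iteration 3: m = 2, sum_val = 14.0, cost = 9
After iteration 4: m = 3, sum_val = 30.0, cost = 16
Loop ends.

Final answer: 30.0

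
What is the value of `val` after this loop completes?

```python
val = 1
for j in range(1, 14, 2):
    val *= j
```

Let's trace through this code step by step.

Initialize: val = 1
Entering loop: for j in range(1, 14, 2):
After iteration 1: j = 1, val = 1
After iteration 2: j = 3, val = 3
After iteration 3: j = 5, val = 15
After iteration 4: j = 7, val = 105
After iteration 5: j = 9, val = 945
After iteration 6: j = 11, val = 10395
After iteration 7: j = 13, val = 135135
Loop ends.

Final answer: 135135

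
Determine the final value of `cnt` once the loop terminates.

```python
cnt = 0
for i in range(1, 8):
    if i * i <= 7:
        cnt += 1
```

Let's trace through this code step by step.

Initialize: cnt = 0
Entering loop: for i in range(1, 8):
After iteration 1: i = 1, cnt = 1
After iteration 2: i = 2, cnt = 2
After iteration 3: i = 3, cnt = 2
After iteration 4: i = 4, cnt = 2
After iteration 5: i = 5, cnt = 2
After iteration 6: i = 6, cnt = 2
After iteration 7: i = 7, cnt = 2
Loop ends.

Final answer: 2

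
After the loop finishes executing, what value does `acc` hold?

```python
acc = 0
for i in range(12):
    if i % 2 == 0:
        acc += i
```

Let's trace through this code step by step.

Initialize: acc = 0
Entering loop: for i in range(12):
After iteration 1: i = 0, acc = 0
After iteration 2: i = 1, acc = 0
After iteration 3: i = 2, acc = 2
After iteration 4: i = 3, acc = 2
After iteration 5: i = 4, acc = 6
After iteration 6: i = 5, acc = 6
After iteration 7: i = 6, acc = 12
After iteration 8: i = 7, acc = 12
After iteration 9: i = 8, acc = 20
After iteration 10: i = 9, acc = 20
After iteration 11: i = 10, acc = 30
After iteration 12: i = 11, acc = 30
Loop ends.

Final answer: 30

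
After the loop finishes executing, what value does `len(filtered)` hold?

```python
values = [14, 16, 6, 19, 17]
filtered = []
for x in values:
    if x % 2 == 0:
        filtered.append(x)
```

Let's trace through this code step by step.

Initialize: values = [14, 16, 6, 19, 17]
Initialize: filtered = []
Entering loop: for x in values:
After iteration 1: x = 14, filtered = [14]
After iteration 2: x = 16, filtered = [14, 16]
After iteration 3: x = 6, filtered = [14, 16, 6]
After iteration 4: x = 19, filtered = [14, 16, 6]
After iteration 5: x = 17, filtered = [14, 16, 6]
Loop ends.
len(filtered) = 3

Final answer: 3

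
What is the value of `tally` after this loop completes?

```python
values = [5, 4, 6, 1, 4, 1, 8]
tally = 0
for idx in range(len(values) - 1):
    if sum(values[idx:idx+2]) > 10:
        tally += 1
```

Let's trace through this code step by step.

Initialize: values = [5, 4, 6, 1, 4, 1, 8]
Initialize: tally = 0
Entering loop: for idx in range(len(values) - 1):
After iteration 1: idx = 0, tally = 0
After iteration 2: idx = 1, tally = 0
After iteration 3: idx = 2, tally = 0
After iteration 4: idx = 3, tally = 0
After iteration 5: idx = 4, tally = 0
After iteration 6: idx = 5, tally = 0
Loop ends.

Final answer: 0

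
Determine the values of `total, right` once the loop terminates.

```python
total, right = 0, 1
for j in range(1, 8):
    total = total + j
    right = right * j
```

Let's trace through this code step by step.

Initialize: total = 0
Initialize: right = 1
Entering loop: for j in range(1, 8):
After iteration 1: j = 1, total = 1, right = 1
After iteration 2: j = 2, total = 3, right = 2
After iteration 3: j = 3, total = 6, right = 6
After iteration 4: j = 4, total = 10, right = 24
After iteration 5: j = 5, total = 15, right = 120
After iteration 6: j = 6, total = 21, right = 720
After iteration 7: j = 7, total = 28, right = 5040
Loop ends.

Final answer: 28, 5040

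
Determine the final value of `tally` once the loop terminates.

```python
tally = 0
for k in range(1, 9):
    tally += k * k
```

Let's trace through this code step by step.

Initialize: tally = 0
Entering loop: for k in range(1, 9):
After iteration 1: k = 1, tally = 1
After iteration 2: k = 2, tally = 5
After iteration 3: k = 3, tally = 14
After iteration 4: k = 4, tally = 30
After iteration 5: k = 5, tally = 55
After iteration 6: k = 6, tally = 91
After iteration 7: k = 7, tally = 140
After iteration 8: k = 8, tally = 204
Loop ends.

Final answer: 204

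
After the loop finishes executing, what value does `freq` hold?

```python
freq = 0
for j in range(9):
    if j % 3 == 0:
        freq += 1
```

Let's trace through this code step by step.

Initialize: freq = 0
Entering loop: for j in range(9):
After iteration 1: j = 0, freq = 1
After iteration 2: j = 1, freq = 1
After iteration 3: j = 2, freq = 1
After iteration 4: j = 3, freq = 2
After iteration 5: j = 4, freq = 2
After iteration 6: j = 5, freq = 2
After iteration 7: j = 6, freq = 3
After iteration 8: j = 7, freq = 3
After iteration 9: j = 8, freq = 3
Loop ends.

Final answer: 3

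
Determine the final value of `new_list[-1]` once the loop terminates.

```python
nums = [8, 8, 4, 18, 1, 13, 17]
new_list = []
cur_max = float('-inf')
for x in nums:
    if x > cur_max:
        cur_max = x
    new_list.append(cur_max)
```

Let's trace through this code step by step.

Initialize: nums = [8, 8, 4, 18, 1, 13, 17]
Initialize: new_list = []
Initialize: cur_max = -inf
Entering loop: for x in nums:
After iteration 1: x = 8, new_list = [8], cur_max = 8
After iteration 2: x = 8, new_list = [8, 8], cur_max = 8
After iteration 3: x = 4, new_list = [8, 8, 8], cur_max = 8
After iteration 4: x = 18, new_list = [8, 8, 8, 18], cur_max = 18
After iteration 5: x = 1, new_list = [8, 8, 8, 18, 18], cur_max = 18
After iteration 6: x = 13, new_list = [8, 8, 8, 18, 18, 18], cur_max = 18
After iteration 7: x = 17, new_list = [8, 8, 8, 18, 18, 18, 18], cur_max = 18
Loop ends.
new_list[-1] = 18

Final answer: 18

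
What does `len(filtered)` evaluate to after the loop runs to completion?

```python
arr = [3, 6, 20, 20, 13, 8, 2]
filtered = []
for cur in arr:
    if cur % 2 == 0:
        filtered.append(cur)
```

Let's trace through this code step by step.

Initialize: arr = [3, 6, 20, 20, 13, 8, 2]
Initialize: filtered = []
Entering loop: for cur in arr:
After iteration 1: cur = 3, filtered = []
After iteration 2: cur = 6, filtered = [6]
After iteration 3: cur = 20, filtered = [6, 20]
After iteration 4: cur = 20, filtered = [6, 20, 20]
After iteration 5: cur = 13, filtered = [6, 20, 20]
After iteration 6: cur = 8, filtered = [6, 20, 20, 8]
After iteration 7: cur = 2, filtered = [6, 20, 20, 8, 2]
Loop ends.
len(filtered) = 5

Final answer: 5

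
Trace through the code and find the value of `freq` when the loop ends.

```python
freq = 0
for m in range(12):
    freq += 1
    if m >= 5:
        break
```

Let's trace through this code step by step.

Initialize: freq = 0
Entering loop: for m in range(12):
After iteration 1: m = 0, freq = 1
After iteration 2: m = 1, freq = 2
After iteration 3: m = 2, freq = 3
After iteration 4: m = 3, freq = 4
After iteration 5: m = 4, freq = 5
After iteration 6: m = 5, freq = 6
Loop ends.

Final answer: 6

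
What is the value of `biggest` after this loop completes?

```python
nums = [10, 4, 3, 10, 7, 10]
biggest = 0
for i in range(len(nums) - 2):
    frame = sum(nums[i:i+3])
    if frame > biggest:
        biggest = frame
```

Let's trace through this code step by step.

Initialize: nums = [10, 4, 3, 10, 7, 10]
Initialize: biggest = 0
Entering loop: for i in range(len(nums) - 2):
After iteration 1: i = 0, biggest = 17, frame = 17
After iteration 2: i = 1, biggest = 17, frame = 17
After iteration 3: i = 2, biggest = 20, frame = 20
After iteration 4: i = 3, biggest = 27, frame = 27
Loop ends.

Final answer: 27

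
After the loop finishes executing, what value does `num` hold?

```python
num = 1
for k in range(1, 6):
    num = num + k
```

Let's trace through this code step by step.

Initialize: num = 1
Entering loop: for k in range(1, 6):
After iteration 1: k = 1, num = 2
After iteration 2: k = 2, num = 4
After iteration 3: k = 3, num = 7
After iteration 4: k = 4, num = 11
After iteration 5: k = 5, num = 16
Loop ends.

Final answer: 16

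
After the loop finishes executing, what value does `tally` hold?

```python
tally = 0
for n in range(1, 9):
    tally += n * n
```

Let's trace through this code step by step.

Initialize: tally = 0
Entering loop: for n in range(1, 9):
After iteration 1: n = 1, tally = 1
After iteration 2: n = 2, tally = 5
After iteration 3: n = 3, tally = 14
After iteration 4: n = 4, tally = 30
After iteration 5: n = 5, tally = 55
After iteration 6: n = 6, tally = 91
After iteration 7: n = 7, tally = 140
After iteration 8: n = 8, tally = 204
Loop ends.

Final answer: 204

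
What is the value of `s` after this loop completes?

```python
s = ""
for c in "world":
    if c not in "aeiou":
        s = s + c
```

Let's trace through this code step by step.

Initialize: s = ''
Entering loop: for c in "world":
After iteration 1: c = 'w', s = 'w'
After iteration 2: c = 'o', s = 'w'
After iteration 3: c = 'r', s = 'wr'
After iteration 4: c = 'l', s = 'wrl'
After iteration 5: c = 'd', s = 'wrld'
Loop ends.

Final answer: 'wrld'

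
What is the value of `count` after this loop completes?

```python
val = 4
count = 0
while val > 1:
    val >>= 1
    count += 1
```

Let's trace through this code step by step.

Initialize: val = 4
Initialize: count = 0
Entering loop: while val > 1:
After iteration 1: val = 2, count = 1
After iteration 2: val = 1, count = 2
Loop ends.

Final answer: 2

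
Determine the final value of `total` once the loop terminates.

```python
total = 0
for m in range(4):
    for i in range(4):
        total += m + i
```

Let's trace through this code step by step.

Initialize: total = 0
Entering loop: for m in range(4):
After iteration 1: m = 0, total = 6
After iteration 2: m = 1, total = 16
After iteration 3: m = 2, total = 30
After iteration 4: m = 3, total = 48
Loop ends.

Final answer: 48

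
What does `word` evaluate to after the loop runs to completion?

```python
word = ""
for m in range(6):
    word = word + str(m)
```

Let's trace through this code step by step.

Initialize: word = ''
Entering loop: for m in range(6):
After iteration 1: m = 0, word = '0'
After iteration 2: m = 1, word = '01'
After iteration 3: m = 2, word = '012'
After iteration 4: m = 3, word = '0123'
After iteration 5: m = 4, word = '01234'
After iteration 6: m = 5, word = '012345'
Loop ends.

Final answer: '012345'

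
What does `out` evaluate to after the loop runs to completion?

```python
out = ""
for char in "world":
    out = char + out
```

Let's trace through this code step by step.

Initialize: out = ''
Entering loop: for char in "world":
After iteration 1: char = 'w', out = 'w'
After iteration 2: char = 'o', out = 'ow'
After iteration 3: char = 'r', out = 'row'
After iteration 4: char = 'l', out = 'lrow'
After iteration 5: char = 'd', out = 'dlrow'
Loop ends.

Final answer: 'dlrow'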